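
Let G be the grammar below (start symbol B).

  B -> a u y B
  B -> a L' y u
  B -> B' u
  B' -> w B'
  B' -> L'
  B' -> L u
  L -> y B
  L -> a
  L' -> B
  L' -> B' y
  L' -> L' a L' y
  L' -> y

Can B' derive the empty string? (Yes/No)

No

No nonterminal in this grammar is nullable.
No production of B' has an RHS whose symbols are all nullable, so B' is not nullable.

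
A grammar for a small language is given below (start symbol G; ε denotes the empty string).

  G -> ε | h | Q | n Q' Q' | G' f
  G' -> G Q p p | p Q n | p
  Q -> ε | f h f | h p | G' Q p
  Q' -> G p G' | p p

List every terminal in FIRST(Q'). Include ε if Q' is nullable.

{ f, h, n, p }

From Q' -> G p G': G nullable, take FIRST(G) ∪ {p} = { f, h, n, p }.
Q' -> p p contributes {p}.
Union: FIRST(Q') = { f, h, n, p }.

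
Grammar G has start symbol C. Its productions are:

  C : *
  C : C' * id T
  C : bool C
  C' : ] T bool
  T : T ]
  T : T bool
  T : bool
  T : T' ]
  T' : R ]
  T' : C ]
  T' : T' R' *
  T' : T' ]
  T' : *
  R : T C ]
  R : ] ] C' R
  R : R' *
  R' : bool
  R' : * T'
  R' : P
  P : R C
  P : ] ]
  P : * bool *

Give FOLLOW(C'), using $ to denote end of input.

In C : C' * id T: add FIRST(* id T) = { * }.
In R : ] ] C' R: add FIRST(R) = { *, ], bool }.
Union: FOLLOW(C') = { *, ], bool }.

{ *, ], bool }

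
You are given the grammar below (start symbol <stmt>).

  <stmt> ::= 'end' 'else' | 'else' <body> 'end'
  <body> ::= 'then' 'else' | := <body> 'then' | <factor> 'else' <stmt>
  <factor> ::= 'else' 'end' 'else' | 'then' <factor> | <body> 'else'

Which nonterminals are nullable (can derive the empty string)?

{ } (none)

No nonterminal has an empty production or an RHS whose symbols are all nullable.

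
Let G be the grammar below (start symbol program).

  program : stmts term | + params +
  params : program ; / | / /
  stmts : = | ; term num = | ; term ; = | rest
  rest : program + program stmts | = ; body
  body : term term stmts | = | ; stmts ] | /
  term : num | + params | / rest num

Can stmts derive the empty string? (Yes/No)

No nonterminal in this grammar is nullable.
No production of stmts has an RHS whose symbols are all nullable, so stmts is not nullable.

No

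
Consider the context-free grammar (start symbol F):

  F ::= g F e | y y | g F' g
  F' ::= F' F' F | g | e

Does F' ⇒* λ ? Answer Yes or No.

No

No nonterminal in this grammar is nullable.
No production of F' has an RHS whose symbols are all nullable, so F' is not nullable.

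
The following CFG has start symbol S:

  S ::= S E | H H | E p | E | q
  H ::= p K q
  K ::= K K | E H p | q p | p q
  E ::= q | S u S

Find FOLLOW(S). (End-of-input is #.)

{ #, p, q, u }

S is the start symbol, so # ∈ FOLLOW(S).
In S ::= S E: add FIRST(E) = { p, q }.
In E ::= S u S: add FIRST(u S) = { u }.
In E ::= S u S: S is at the end, add FOLLOW(E) = { #, p, q, u }.
Union: FOLLOW(S) = { #, p, q, u }.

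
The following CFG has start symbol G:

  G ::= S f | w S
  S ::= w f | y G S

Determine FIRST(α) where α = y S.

y is a terminal; add {y} and stop.

{ y }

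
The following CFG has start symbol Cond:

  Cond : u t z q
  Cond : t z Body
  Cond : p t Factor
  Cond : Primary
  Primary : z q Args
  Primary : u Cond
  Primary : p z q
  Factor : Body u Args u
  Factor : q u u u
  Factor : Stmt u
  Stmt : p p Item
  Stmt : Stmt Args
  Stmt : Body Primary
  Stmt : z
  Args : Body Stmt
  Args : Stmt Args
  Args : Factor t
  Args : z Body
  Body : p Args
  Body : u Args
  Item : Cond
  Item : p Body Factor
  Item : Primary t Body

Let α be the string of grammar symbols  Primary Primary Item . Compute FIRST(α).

{ p, u, z }

Add FIRST(Primary) = { p, u, z }; Primary is not nullable, stop.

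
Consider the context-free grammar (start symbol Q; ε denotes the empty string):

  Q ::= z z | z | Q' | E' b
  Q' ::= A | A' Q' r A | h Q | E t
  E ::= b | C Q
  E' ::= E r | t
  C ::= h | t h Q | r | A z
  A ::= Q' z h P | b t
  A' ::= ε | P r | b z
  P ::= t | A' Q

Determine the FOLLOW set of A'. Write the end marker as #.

In Q' ::= A' Q' r A: add FIRST(Q' r A) = { b, h, r, t, z }.
In P ::= A' Q: add FIRST(Q) = { b, h, r, t, z }.
Union: FOLLOW(A') = { b, h, r, t, z }.

{ b, h, r, t, z }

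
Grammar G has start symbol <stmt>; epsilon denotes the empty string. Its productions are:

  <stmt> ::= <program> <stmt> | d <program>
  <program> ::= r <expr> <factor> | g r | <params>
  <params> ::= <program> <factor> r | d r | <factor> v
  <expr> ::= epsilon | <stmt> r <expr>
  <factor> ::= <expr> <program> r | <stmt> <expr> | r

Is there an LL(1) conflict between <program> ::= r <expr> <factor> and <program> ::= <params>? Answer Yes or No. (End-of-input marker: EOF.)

Yes

FIRST(r <expr> <factor>) = { r } and FIRST(<params>) = { d, g, r }.
Both contain r, so the two alternatives are not disjoint — LL(1) conflict.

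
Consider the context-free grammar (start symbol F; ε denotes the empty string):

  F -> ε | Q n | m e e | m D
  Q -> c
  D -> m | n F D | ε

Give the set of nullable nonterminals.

{ D, F }

Directly nullable (have an ε-production): F, D.
No other nonterminal has a production whose RHS symbols are all nullable.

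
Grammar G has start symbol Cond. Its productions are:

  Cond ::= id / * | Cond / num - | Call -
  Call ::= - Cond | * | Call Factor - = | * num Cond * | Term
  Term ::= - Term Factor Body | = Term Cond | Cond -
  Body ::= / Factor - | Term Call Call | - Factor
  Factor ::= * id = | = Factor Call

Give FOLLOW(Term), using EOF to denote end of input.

In Call ::= Term: Term is at the end, add FOLLOW(Call) = { *, -, /, =, id }.
In Term ::= - Term Factor Body: add FIRST(Factor Body) = { *, = }.
In Term ::= = Term Cond: add FIRST(Cond) = { *, -, =, id }.
In Body ::= Term Call Call: add FIRST(Call Call) = { *, -, =, id }.
Union: FOLLOW(Term) = { *, -, /, =, id }.

{ *, -, /, =, id }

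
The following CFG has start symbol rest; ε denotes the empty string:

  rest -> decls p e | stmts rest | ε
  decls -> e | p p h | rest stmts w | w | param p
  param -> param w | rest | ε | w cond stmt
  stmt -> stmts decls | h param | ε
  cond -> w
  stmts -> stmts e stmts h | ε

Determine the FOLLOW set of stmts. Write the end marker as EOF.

In rest -> stmts rest: add FIRST(rest)\{ε} = { e, p, w }.
  Since rest is nullable, also add FOLLOW(rest) = { EOF, e, p, w }.
In decls -> rest stmts w: add FIRST(w) = { w }.
In stmt -> stmts decls: add FIRST(decls) = { e, p, w }.
In stmts -> stmts e stmts h: add FIRST(e stmts h) = { e }.
In stmts -> stmts e stmts h: add FIRST(h) = { h }.
Union: FOLLOW(stmts) = { EOF, e, h, p, w }.

{ EOF, e, h, p, w }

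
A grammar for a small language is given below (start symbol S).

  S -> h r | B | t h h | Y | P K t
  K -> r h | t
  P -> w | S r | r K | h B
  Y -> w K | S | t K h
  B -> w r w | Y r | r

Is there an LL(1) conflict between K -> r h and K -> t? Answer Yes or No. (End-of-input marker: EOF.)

No

FIRST(r h) = { r } and FIRST(t) = { t }.
The FIRST sets are disjoint and neither alternative is nullable — no conflict.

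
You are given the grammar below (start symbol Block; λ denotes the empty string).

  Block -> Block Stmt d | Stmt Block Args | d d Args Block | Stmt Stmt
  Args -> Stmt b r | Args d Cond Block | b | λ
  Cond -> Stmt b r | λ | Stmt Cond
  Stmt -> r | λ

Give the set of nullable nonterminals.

Directly nullable (have an λ-production): Args, Cond, Stmt.
Block -> Stmt Block Args with every symbol nullable, so Block is nullable.

{ Args, Block, Cond, Stmt }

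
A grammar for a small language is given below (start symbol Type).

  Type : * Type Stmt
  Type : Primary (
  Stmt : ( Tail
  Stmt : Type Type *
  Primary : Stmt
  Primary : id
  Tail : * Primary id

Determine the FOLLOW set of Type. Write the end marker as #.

Type is the start symbol, so # ∈ FOLLOW(Type).
In Type : * Type Stmt: add FIRST(Stmt) = { (, *, id }.
In Stmt : Type Type *: add FIRST(Type *) = { (, *, id }.
In Stmt : Type Type *: add FIRST(*) = { * }.
Union: FOLLOW(Type) = { #, (, *, id }.

{ #, (, *, id }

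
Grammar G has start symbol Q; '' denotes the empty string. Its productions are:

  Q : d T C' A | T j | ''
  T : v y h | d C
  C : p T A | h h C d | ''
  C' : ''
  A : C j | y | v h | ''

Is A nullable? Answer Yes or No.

Yes

A has an ''-production, so A ⇒ ''.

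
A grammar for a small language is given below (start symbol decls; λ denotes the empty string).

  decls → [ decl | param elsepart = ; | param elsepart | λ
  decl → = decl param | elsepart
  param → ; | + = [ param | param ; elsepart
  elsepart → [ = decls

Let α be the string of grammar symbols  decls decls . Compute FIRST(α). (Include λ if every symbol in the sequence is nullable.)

{ +, ;, [, λ }

Add FIRST(decls)\{λ} = { +, ;, [ }; decls is nullable, continue.
Add FIRST(decls)\{λ} = { +, ;, [ }; decls is nullable, continue.
Every symbol is nullable, so include λ.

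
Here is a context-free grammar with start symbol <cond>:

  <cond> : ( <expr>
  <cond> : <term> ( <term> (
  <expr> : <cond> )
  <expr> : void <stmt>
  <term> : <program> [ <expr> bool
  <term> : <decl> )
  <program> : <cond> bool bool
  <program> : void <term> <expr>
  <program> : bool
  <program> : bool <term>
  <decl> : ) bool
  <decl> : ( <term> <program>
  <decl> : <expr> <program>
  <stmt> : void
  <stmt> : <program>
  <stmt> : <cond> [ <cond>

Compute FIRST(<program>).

From <program> : <cond> bool bool: add FIRST(<cond>) = { (, ), bool, void }.
<program> : void <term> <expr> contributes {void}.
<program> : bool contributes {bool}.
<program> : bool <term> contributes {bool}.
Union: FIRST(<program>) = { (, ), bool, void }.

{ (, ), bool, void }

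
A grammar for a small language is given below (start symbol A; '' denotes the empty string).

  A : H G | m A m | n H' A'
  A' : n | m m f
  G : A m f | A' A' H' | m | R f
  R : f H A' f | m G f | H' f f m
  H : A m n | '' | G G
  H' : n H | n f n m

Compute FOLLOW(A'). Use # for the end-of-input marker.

In A : n H' A': A' is at the end, add FOLLOW(A) = { #, m }.
In G : A' A' H': add FIRST(A' H') = { m, n }.
In G : A' A' H': add FIRST(H') = { n }.
In R : f H A' f: add FIRST(f) = { f }.
Union: FOLLOW(A') = { #, f, m, n }.

{ #, f, m, n }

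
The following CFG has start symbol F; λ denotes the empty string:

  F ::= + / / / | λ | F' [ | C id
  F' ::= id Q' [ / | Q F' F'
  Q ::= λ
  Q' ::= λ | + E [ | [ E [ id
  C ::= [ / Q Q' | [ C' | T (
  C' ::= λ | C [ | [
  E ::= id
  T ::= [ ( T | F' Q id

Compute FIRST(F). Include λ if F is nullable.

{ +, [, id, λ }

F ::= + / / / contributes {+}.
F ::= λ contributes λ.
From F ::= F' [: add FIRST(F') = { id }.
From F ::= C id: add FIRST(C) = { [, id }.
Union: FIRST(F) = { +, [, id, λ }.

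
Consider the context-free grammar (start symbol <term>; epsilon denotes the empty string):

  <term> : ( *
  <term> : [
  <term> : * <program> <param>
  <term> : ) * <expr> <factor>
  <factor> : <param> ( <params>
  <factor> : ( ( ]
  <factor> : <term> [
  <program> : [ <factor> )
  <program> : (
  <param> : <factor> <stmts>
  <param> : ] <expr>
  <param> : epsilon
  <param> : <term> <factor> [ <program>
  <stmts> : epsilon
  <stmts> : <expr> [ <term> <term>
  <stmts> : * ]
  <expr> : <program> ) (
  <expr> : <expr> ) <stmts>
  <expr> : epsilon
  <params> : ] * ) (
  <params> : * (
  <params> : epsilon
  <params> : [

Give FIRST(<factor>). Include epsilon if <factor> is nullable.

{ (, ), *, [, ] }

From <factor> : <param> ( <params>: <param> nullable, take FIRST(<param>) ∪ {(} = { (, ), *, [, ] }.
<factor> : ( ( ] contributes {(}.
From <factor> : <term> [: add FIRST(<term>) = { (, ), *, [ }.
Union: FIRST(<factor>) = { (, ), *, [, ] }.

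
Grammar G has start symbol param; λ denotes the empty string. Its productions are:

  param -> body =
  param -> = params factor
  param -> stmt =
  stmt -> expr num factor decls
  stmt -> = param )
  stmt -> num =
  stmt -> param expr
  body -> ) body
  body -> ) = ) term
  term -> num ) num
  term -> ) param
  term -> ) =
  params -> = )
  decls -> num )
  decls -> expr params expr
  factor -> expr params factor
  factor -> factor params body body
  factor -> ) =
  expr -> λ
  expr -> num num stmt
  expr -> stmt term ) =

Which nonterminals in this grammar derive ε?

{ expr }

Directly nullable (have an λ-production): expr.
No other nonterminal has a production whose RHS symbols are all nullable.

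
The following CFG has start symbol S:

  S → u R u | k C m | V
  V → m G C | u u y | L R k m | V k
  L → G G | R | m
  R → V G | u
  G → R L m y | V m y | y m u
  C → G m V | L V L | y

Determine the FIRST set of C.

From C → G m V: add FIRST(G) = { m, u, y }.
From C → L V L: add FIRST(L) = { m, u, y }.
C → y contributes {y}.
Union: FIRST(C) = { m, u, y }.

{ m, u, y }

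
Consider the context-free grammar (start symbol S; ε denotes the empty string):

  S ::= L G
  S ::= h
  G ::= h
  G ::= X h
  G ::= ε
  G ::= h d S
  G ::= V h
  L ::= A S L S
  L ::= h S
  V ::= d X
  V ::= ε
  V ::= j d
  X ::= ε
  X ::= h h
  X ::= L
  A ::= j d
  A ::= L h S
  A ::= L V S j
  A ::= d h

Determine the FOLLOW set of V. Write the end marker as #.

In G ::= V h: add FIRST(h) = { h }.
In A ::= L V S j: add FIRST(S j) = { d, h, j }.
Union: FOLLOW(V) = { d, h, j }.

{ d, h, j }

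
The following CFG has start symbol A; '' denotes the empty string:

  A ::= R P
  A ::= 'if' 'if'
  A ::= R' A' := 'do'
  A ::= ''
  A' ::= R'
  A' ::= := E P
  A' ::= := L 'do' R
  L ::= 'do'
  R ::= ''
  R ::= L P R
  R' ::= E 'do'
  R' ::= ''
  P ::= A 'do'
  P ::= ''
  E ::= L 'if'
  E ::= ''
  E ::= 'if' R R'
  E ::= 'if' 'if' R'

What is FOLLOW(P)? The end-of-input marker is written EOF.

{ EOF, 'do', 'if', := }

In A ::= R P: P is at the end, add FOLLOW(A) = { EOF, 'do' }.
In A' ::= := E P: P is at the end, add FOLLOW(A') = { := }.
In R ::= L P R: add FIRST(R)\{''} = { 'do' }.
  Since R is nullable, also add FOLLOW(R) = { EOF, 'do', 'if', := }.
Union: FOLLOW(P) = { EOF, 'do', 'if', := }.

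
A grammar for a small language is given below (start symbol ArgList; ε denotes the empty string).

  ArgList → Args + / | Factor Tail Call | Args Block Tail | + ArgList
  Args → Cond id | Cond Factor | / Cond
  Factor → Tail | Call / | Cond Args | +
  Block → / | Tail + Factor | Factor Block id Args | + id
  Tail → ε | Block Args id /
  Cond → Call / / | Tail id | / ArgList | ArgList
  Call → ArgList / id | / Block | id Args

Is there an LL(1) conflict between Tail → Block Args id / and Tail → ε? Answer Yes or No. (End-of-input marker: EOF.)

FIRST(Block Args id /) = { +, /, id } and FIRST(ε) = { ε }.
The second alternative is nullable and FOLLOW(Tail) = { EOF, +, /, id } shares + with FIRST of the first — conflict.

Yes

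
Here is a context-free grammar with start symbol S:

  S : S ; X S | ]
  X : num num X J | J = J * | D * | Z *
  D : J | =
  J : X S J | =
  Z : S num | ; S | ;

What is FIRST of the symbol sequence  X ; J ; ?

Add FIRST(X) = { ;, =, ], num }; X is not nullable, stop.

{ ;, =, ], num }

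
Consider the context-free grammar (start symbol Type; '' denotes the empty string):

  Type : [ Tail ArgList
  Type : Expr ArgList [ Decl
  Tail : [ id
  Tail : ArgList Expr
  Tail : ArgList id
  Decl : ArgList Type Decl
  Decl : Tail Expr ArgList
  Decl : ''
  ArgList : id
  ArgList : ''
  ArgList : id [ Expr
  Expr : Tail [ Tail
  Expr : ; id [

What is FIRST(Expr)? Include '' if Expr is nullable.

From Expr : Tail [ Tail: add FIRST(Tail) = { ;, [, id }.
Expr : ; id [ contributes {;}.
Union: FIRST(Expr) = { ;, [, id }.

{ ;, [, id }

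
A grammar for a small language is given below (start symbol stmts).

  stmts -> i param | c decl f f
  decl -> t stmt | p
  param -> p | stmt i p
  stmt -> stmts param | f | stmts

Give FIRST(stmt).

{ c, f, i }

From stmt -> stmts param: add FIRST(stmts) = { c, i }.
stmt -> f contributes {f}.
From stmt -> stmts: add FIRST(stmts) = { c, i }.
Union: FIRST(stmt) = { c, f, i }.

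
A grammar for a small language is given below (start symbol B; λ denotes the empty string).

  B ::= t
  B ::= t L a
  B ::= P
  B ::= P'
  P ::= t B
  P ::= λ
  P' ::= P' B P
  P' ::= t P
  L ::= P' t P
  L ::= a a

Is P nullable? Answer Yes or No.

P has an λ-production, so P ⇒ λ.

Yes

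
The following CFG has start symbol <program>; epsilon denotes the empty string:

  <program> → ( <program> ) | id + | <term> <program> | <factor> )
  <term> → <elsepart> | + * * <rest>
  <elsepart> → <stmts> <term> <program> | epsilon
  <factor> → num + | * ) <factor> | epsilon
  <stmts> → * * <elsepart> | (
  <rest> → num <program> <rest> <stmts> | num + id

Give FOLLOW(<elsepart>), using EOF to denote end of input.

{ (, ), *, +, id, num }

In <term> → <elsepart>: <elsepart> is at the end, add FOLLOW(<term>) = { (, ), *, +, id, num }.
In <stmts> → * * <elsepart>: <elsepart> is at the end, add FOLLOW(<stmts>) = { (, ), *, +, id, num }.
Union: FOLLOW(<elsepart>) = { (, ), *, +, id, num }.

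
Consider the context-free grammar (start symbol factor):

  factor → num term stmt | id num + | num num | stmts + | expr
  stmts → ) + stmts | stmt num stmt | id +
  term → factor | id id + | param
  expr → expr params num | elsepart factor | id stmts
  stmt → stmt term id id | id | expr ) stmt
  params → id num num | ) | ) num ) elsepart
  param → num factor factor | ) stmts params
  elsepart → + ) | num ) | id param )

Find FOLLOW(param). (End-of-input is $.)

In term → param: param is at the end, add FOLLOW(term) = { +, id, num }.
In elsepart → id param ): add FIRST()) = { ) }.
Union: FOLLOW(param) = { ), +, id, num }.

{ ), +, id, num }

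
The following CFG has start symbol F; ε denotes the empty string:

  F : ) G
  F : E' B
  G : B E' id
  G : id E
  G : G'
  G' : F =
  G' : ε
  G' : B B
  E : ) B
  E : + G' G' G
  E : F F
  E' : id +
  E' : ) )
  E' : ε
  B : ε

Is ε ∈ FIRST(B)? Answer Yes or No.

B has an ε-production, so B ⇒ ε.

Yes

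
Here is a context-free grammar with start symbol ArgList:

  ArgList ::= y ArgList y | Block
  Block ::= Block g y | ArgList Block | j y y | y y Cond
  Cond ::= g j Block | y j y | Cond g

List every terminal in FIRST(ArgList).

{ j, y }

ArgList ::= y ArgList y contributes {y}.
From ArgList ::= Block: add FIRST(Block) = { j, y }.
Union: FIRST(ArgList) = { j, y }.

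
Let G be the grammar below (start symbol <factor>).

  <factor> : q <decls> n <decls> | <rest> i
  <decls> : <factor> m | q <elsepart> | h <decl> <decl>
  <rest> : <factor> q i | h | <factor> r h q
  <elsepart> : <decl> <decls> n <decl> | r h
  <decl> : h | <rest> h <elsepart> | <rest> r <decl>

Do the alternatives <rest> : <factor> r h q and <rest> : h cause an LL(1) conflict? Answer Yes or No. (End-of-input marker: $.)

Yes

FIRST(<factor> r h q) = { h, q } and FIRST(h) = { h }.
Both contain h, so the two alternatives are not disjoint — LL(1) conflict.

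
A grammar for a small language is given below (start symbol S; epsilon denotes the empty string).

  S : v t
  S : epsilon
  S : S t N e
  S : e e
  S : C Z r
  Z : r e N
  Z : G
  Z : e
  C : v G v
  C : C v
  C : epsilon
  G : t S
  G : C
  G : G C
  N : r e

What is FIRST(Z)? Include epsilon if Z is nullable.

Z : r e N contributes {r}.
From Z : G: add FIRST(G) = { t, v, epsilon } (including epsilon since G is nullable).
Z : e contributes {e}.
Union: FIRST(Z) = { e, r, t, v, epsilon }.

{ e, r, t, v, epsilon }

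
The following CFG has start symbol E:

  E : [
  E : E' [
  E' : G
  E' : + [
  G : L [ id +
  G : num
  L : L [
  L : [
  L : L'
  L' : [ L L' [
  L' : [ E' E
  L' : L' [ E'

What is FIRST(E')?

{ +, [, num }

From E' : G: add FIRST(G) = { [, num }.
E' : + [ contributes {+}.
Union: FIRST(E') = { +, [, num }.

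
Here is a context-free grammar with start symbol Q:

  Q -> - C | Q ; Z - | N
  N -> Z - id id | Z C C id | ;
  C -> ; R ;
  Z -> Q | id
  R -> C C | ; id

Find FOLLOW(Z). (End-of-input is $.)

{ -, ; }

In Q -> Q ; Z -: add FIRST(-) = { - }.
In N -> Z - id id: add FIRST(- id id) = { - }.
In N -> Z C C id: add FIRST(C C id) = { ; }.
Union: FOLLOW(Z) = { -, ; }.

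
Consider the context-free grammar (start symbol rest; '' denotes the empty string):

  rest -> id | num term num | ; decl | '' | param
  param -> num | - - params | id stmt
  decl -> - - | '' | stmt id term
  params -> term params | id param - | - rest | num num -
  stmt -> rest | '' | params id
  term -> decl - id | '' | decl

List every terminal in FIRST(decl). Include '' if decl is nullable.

decl -> - - contributes {-}.
decl -> '' contributes ''.
From decl -> stmt id term: stmt nullable, take FIRST(stmt) ∪ {id} = { -, ;, id, num }.
Union: FIRST(decl) = { -, ;, id, num, '' }.

{ -, ;, id, num, '' }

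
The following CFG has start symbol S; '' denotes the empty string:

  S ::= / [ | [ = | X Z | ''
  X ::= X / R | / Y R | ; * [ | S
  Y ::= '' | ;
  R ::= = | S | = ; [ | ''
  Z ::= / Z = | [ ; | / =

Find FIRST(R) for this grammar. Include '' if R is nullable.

{ /, ;, =, [, '' }

R ::= = contributes {=}.
From R ::= S: add FIRST(S) = { /, ;, [, '' } (including '' since S is nullable).
R ::= = ; [ contributes {=}.
R ::= '' contributes ''.
Union: FIRST(R) = { /, ;, =, [, '' }.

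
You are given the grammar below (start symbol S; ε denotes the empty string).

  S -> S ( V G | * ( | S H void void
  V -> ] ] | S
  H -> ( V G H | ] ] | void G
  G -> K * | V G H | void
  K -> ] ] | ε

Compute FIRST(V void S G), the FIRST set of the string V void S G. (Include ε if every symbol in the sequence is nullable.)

Add FIRST(V) = { *, ] }; V is not nullable, stop.

{ *, ] }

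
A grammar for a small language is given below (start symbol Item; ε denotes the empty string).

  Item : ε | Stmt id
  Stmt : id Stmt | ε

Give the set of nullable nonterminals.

{ Item, Stmt }

Directly nullable (have an ε-production): Item, Stmt.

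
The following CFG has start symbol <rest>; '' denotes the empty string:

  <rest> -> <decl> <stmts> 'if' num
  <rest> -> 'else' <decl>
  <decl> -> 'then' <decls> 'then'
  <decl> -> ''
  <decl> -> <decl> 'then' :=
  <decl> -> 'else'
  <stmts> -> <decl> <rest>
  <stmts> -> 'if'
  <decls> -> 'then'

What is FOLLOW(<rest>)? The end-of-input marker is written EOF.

<rest> is the start symbol, so EOF ∈ FOLLOW(<rest>).
In <stmts> -> <decl> <rest>: <rest> is at the end, add FOLLOW(<stmts>) = { 'if' }.
Union: FOLLOW(<rest>) = { EOF, 'if' }.

{ EOF, 'if' }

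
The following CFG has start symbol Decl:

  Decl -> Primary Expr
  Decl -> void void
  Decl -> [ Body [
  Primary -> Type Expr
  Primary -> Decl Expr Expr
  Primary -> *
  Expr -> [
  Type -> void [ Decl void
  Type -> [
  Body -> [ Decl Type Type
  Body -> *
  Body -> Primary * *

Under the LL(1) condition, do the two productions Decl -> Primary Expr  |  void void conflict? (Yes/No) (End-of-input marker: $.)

FIRST(Primary Expr) = { *, [, void } and FIRST(void void) = { void }.
Both contain void, so the two alternatives are not disjoint — LL(1) conflict.

Yes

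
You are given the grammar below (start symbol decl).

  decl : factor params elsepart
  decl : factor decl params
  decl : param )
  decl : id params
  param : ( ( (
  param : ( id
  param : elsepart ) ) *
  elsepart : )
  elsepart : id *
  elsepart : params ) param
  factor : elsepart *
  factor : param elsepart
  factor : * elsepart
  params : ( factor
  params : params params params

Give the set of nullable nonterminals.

No nonterminal has an empty production or an RHS whose symbols are all nullable.

{ } (none)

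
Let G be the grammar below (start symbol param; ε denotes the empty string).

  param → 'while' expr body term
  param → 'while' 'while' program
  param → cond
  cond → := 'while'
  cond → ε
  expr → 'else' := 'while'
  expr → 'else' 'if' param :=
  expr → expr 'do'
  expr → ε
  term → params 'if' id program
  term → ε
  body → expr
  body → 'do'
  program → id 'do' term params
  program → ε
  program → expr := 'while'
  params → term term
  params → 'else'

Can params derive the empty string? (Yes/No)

params → term term and each of term, term is nullable, so params ⇒* ε.

Yes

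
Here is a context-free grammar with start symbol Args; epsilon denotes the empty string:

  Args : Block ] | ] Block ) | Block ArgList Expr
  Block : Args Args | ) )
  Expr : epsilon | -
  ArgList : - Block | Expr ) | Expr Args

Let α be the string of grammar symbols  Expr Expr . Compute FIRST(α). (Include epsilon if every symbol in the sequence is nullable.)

Add FIRST(Expr)\{epsilon} = { - }; Expr is nullable, continue.
Add FIRST(Expr)\{epsilon} = { - }; Expr is nullable, continue.
Every symbol is nullable, so include epsilon.

{ -, epsilon }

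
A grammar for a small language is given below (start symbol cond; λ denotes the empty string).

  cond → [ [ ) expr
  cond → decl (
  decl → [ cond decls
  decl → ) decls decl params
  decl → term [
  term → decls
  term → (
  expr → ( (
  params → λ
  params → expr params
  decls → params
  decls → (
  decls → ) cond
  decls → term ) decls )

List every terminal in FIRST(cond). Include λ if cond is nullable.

{ (, ), [ }

cond → [ [ ) expr contributes {[}.
From cond → decl (: add FIRST(decl) = { (, ), [ }.
Union: FIRST(cond) = { (, ), [ }.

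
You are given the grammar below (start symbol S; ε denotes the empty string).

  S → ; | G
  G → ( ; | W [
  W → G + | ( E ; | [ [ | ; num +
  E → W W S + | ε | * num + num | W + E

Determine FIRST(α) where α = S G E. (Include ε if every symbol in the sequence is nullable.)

{ (, ;, [ }

Add FIRST(S) = { (, ;, [ }; S is not nullable, stop.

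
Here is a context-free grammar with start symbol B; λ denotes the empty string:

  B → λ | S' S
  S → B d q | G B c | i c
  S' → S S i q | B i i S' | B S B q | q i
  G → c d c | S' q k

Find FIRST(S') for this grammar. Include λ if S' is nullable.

From S' → S S i q: add FIRST(S) = { c, d, i, q }.
From S' → B i i S': B nullable, take FIRST(B) ∪ {i} = { c, d, i, q }.
From S' → B S B q: B nullable, take FIRST(B) ∪ FIRST(S) = { c, d, i, q }.
S' → q i contributes {q}.
Union: FIRST(S') = { c, d, i, q }.

{ c, d, i, q }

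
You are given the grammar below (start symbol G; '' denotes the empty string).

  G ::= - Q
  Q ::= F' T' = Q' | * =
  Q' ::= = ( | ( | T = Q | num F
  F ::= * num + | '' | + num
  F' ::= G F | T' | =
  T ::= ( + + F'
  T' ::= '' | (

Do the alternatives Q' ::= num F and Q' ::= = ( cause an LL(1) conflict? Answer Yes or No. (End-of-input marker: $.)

FIRST(num F) = { num } and FIRST(= () = { = }.
The FIRST sets are disjoint and neither alternative is nullable — no conflict.

No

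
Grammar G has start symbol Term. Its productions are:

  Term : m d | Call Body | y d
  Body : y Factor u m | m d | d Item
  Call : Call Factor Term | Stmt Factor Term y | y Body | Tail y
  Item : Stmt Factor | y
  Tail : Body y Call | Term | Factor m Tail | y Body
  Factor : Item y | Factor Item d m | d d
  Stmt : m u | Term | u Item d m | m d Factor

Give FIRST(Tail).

From Tail : Body y Call: add FIRST(Body) = { d, m, y }.
From Tail : Term: add FIRST(Term) = { d, m, u, y }.
From Tail : Factor m Tail: add FIRST(Factor) = { d, m, u, y }.
Tail : y Body contributes {y}.
Union: FIRST(Tail) = { d, m, u, y }.

{ d, m, u, y }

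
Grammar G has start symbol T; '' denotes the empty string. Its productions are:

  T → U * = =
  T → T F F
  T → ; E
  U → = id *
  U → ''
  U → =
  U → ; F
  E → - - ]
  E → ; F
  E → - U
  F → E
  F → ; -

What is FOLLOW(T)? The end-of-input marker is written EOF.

{ EOF, -, ; }

T is the start symbol, so EOF ∈ FOLLOW(T).
In T → T F F: add FIRST(F F) = { -, ; }.
Union: FOLLOW(T) = { EOF, -, ; }.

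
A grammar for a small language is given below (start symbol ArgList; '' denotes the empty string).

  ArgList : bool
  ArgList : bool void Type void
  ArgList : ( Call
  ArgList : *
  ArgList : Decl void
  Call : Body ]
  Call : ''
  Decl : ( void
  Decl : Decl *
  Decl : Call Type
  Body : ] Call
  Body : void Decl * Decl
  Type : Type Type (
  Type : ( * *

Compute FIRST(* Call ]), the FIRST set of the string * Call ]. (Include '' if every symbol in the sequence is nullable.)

* is a terminal; add {*} and stop.

{ * }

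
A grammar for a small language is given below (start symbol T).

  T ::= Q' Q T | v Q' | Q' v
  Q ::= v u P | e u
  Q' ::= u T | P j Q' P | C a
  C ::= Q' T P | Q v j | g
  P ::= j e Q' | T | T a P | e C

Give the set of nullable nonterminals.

{ } (none)

No nonterminal has an empty production or an RHS whose symbols are all nullable.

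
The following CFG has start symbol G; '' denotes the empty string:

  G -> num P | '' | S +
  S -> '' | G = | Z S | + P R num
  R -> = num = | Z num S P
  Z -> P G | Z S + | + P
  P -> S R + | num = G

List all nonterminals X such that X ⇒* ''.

{ G, S }

Directly nullable (have an ''-production): G, S.
No other nonterminal has a production whose RHS symbols are all nullable.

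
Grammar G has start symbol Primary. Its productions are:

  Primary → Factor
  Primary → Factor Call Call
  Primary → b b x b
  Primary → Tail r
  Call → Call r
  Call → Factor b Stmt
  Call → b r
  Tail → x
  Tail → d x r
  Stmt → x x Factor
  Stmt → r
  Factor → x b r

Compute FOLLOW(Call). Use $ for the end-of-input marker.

{ $, b, r, x }

In Primary → Factor Call Call: add FIRST(Call) = { b, x }.
In Primary → Factor Call Call: Call is at the end, add FOLLOW(Primary) = { $ }.
In Call → Call r: add FIRST(r) = { r }.
Union: FOLLOW(Call) = { $, b, r, x }.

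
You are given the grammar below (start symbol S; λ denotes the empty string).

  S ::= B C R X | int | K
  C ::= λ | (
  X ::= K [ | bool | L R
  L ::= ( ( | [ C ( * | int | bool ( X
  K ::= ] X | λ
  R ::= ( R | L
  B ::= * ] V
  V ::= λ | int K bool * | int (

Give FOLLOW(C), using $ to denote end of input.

{ (, [, bool, int }

In S ::= B C R X: add FIRST(R X) = { (, [, bool, int }.
In L ::= [ C ( *: add FIRST(( *) = { ( }.
Union: FOLLOW(C) = { (, [, bool, int }.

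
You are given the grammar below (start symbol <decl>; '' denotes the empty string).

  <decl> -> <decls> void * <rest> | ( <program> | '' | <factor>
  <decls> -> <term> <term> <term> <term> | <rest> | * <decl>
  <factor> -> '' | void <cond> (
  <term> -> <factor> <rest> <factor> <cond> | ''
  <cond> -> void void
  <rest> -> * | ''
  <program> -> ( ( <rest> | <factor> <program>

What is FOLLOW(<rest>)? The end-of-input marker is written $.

In <decl> -> <decls> void * <rest>: <rest> is at the end, add FOLLOW(<decl>) = { $, void }.
In <decls> -> <rest>: <rest> is at the end, add FOLLOW(<decls>) = { void }.
In <term> -> <factor> <rest> <factor> <cond>: add FIRST(<factor> <cond>) = { void }.
In <program> -> ( ( <rest>: <rest> is at the end, add FOLLOW(<program>) = { $, void }.
Union: FOLLOW(<rest>) = { $, void }.

{ $, void }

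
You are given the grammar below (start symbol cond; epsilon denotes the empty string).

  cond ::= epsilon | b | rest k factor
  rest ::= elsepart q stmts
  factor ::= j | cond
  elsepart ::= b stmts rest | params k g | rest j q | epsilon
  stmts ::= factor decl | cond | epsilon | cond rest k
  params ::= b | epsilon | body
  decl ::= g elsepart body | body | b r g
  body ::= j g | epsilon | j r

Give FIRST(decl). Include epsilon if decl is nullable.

decl ::= g elsepart body contributes {g}.
From decl ::= body: add FIRST(body) = { j, epsilon } (including epsilon since body is nullable).
decl ::= b r g contributes {b}.
Union: FIRST(decl) = { b, g, j, epsilon }.

{ b, g, j, epsilon }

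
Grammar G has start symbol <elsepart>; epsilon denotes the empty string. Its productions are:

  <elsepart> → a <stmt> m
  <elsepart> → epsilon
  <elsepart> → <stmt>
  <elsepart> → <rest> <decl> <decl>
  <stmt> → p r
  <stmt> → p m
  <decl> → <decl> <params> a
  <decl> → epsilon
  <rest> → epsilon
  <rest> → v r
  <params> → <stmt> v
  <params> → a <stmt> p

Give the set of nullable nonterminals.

{ <decl>, <elsepart>, <rest> }

Directly nullable (have an epsilon-production): <elsepart>, <decl>, <rest>.
No other nonterminal has a production whose RHS symbols are all nullable.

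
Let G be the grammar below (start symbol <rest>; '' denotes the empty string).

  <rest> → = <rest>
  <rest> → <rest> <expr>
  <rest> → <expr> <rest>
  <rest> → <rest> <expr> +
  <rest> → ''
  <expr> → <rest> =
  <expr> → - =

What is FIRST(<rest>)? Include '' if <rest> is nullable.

{ -, =, '' }

<rest> → = <rest> contributes {=}.
From <rest> → <rest> <expr>: <rest> nullable, take FIRST(<rest>) ∪ FIRST(<expr>) = { -, = }.
From <rest> → <expr> <rest>: add FIRST(<expr>) = { -, = }.
From <rest> → <rest> <expr> +: <rest> nullable, take FIRST(<rest>) ∪ FIRST(<expr>) = { -, = }.
<rest> → '' contributes ''.
Union: FIRST(<rest>) = { -, =, '' }.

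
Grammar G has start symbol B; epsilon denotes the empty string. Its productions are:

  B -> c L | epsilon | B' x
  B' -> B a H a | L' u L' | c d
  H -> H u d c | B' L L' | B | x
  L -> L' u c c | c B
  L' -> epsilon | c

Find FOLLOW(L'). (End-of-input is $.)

{ a, c, u, x }

In B' -> L' u L': add FIRST(u L') = { u }.
In B' -> L' u L': L' is at the end, add FOLLOW(B') = { c, u, x }.
In H -> B' L L': L' is at the end, add FOLLOW(H) = { a, u }.
In L -> L' u c c: add FIRST(u c c) = { u }.
Union: FOLLOW(L') = { a, c, u, x }.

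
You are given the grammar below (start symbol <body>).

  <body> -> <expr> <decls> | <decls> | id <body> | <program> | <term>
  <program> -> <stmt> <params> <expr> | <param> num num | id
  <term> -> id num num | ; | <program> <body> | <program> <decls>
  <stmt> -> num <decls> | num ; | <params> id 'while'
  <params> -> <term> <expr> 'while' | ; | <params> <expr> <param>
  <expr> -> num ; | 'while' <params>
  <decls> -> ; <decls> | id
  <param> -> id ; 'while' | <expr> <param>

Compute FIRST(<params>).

{ 'while', ;, id, num }

From <params> -> <term> <expr> 'while': add FIRST(<term>) = { 'while', ;, id, num }.
<params> -> ; contributes {;}.
From <params> -> <params> <expr> <param>: add FIRST(<params>) = { 'while', ;, id, num }.
Union: FIRST(<params>) = { 'while', ;, id, num }.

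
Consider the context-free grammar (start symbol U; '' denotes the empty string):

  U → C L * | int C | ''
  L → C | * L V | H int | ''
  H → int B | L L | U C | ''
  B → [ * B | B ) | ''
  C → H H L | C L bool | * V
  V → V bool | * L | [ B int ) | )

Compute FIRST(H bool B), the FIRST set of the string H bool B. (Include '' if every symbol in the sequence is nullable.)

Add FIRST(H)\{''} = { *, bool, int }; H is nullable, continue.
bool is a terminal; add {bool} and stop.

{ *, bool, int }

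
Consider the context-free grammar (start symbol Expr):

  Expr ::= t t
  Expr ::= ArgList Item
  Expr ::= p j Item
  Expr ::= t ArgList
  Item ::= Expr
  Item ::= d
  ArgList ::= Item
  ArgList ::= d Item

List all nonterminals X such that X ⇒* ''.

{ } (none)

No nonterminal has an empty production or an RHS whose symbols are all nullable.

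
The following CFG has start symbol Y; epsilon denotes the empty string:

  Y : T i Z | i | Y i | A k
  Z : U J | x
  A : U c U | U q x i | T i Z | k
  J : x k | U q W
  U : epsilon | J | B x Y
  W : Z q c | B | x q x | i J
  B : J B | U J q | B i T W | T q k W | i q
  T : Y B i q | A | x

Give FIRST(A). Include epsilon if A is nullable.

{ c, i, k, q, x }

From A : U c U: U nullable, take FIRST(U) ∪ {c} = { c, i, k, q, x }.
From A : U q x i: U nullable, take FIRST(U) ∪ {q} = { c, i, k, q, x }.
From A : T i Z: add FIRST(T) = { c, i, k, q, x }.
A : k contributes {k}.
Union: FIRST(A) = { c, i, k, q, x }.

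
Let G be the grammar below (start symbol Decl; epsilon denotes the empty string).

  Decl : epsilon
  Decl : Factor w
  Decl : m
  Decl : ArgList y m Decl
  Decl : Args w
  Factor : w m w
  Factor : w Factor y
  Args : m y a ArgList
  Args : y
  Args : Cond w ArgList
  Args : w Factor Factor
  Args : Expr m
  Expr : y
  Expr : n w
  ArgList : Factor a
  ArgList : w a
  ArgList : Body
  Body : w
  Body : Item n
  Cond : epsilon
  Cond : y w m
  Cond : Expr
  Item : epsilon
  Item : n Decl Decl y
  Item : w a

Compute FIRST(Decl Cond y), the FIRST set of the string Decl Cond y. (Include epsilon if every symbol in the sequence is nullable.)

Add FIRST(Decl)\{epsilon} = { m, n, w, y }; Decl is nullable, continue.
Add FIRST(Cond)\{epsilon} = { n, y }; Cond is nullable, continue.
y is a terminal; add {y} and stop.

{ m, n, w, y }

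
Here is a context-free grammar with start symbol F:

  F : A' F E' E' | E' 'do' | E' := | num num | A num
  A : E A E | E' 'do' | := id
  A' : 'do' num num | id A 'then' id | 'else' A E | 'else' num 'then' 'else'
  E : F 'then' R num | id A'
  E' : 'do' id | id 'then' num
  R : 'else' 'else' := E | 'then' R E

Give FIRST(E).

From E : F 'then' R num: add FIRST(F) = { 'do', 'else', :=, id, num }.
E : id A' contributes {id}.
Union: FIRST(E) = { 'do', 'else', :=, id, num }.

{ 'do', 'else', :=, id, num }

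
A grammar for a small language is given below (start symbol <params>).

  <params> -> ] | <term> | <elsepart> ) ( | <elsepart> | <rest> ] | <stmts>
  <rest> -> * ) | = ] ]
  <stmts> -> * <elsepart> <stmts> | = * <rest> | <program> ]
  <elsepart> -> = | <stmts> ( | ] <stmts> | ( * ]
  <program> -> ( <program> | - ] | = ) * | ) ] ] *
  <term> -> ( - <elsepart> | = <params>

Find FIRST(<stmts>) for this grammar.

{ (, ), *, -, = }

<stmts> -> * <elsepart> <stmts> contributes {*}.
<stmts> -> = * <rest> contributes {=}.
From <stmts> -> <program> ]: add FIRST(<program>) = { (, ), -, = }.
Union: FIRST(<stmts>) = { (, ), *, -, = }.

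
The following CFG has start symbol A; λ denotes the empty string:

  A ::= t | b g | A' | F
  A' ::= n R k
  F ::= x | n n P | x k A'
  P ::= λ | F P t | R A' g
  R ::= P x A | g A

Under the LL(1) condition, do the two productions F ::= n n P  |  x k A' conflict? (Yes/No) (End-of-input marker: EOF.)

FIRST(n n P) = { n } and FIRST(x k A') = { x }.
The FIRST sets are disjoint and neither alternative is nullable — no conflict.

No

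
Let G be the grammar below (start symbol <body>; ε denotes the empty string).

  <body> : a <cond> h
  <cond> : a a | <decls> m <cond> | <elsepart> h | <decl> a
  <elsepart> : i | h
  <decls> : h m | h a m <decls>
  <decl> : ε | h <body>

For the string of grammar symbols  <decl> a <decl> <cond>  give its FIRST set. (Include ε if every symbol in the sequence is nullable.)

{ a, h }

Add FIRST(<decl>)\{ε} = { h }; <decl> is nullable, continue.
a is a terminal; add {a} and stop.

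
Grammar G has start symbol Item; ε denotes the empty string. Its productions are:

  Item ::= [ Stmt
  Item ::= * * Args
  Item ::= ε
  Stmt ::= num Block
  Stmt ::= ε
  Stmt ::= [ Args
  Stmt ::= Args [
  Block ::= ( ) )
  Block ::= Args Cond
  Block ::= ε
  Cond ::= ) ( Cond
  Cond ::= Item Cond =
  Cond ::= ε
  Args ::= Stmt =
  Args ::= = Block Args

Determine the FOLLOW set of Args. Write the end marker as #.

{ #, ), *, =, [, num }

In Item ::= * * Args: Args is at the end, add FOLLOW(Item) = { #, ), *, =, [ }.
In Stmt ::= [ Args: Args is at the end, add FOLLOW(Stmt) = { #, ), *, =, [ }.
In Stmt ::= Args [: add FIRST([) = { [ }.
In Block ::= Args Cond: add FIRST(Cond)\{ε} = { ), *, =, [ }.
  Since Cond is nullable, also add FOLLOW(Block) = { #, ), *, =, [, num }.
In Args ::= = Block Args: Args is at the end, add FOLLOW(Args) = { #, ), *, =, [, num }.
Union: FOLLOW(Args) = { #, ), *, =, [, num }.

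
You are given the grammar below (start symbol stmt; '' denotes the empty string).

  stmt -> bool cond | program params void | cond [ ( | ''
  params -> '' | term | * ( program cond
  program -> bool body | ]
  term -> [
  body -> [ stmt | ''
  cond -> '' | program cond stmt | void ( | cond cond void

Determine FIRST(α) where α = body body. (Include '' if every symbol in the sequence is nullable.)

Add FIRST(body)\{''} = { [ }; body is nullable, continue.
Add FIRST(body)\{''} = { [ }; body is nullable, continue.
Every symbol is nullable, so include ''.

{ [, '' }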